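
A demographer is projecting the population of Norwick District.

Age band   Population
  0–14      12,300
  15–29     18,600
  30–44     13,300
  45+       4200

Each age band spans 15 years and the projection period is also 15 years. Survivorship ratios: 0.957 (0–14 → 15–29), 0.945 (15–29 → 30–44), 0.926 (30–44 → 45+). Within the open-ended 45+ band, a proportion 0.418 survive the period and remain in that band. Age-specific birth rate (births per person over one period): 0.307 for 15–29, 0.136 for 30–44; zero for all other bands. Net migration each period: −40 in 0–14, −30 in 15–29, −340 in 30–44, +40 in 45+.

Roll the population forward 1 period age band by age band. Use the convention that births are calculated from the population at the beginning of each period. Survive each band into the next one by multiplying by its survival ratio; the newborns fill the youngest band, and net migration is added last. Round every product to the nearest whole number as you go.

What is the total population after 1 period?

50569

— Period 1 —
Births: 18600 * 0.307 = 5710, 13300 * 0.136 = 1809 ⇒ total 7519
15–29: 12300 * 0.957 = 11771
30–44: 18600 * 0.945 = 17577
45+: 13300 * 0.926 + 4200 * 0.418 = 12316 + 1756 = 14072
Net migration: 0–14 − 40 → 7479; 15–29 − 30 → 11741; 30–44 − 340 → 17237; 45+ + 40 → 14112
Population now: 0–14=7479, 15–29=11741, 30–44=17237, 45+=14112
Total after period 1: 7479 + 11741 + 17237 + 14112 = 50569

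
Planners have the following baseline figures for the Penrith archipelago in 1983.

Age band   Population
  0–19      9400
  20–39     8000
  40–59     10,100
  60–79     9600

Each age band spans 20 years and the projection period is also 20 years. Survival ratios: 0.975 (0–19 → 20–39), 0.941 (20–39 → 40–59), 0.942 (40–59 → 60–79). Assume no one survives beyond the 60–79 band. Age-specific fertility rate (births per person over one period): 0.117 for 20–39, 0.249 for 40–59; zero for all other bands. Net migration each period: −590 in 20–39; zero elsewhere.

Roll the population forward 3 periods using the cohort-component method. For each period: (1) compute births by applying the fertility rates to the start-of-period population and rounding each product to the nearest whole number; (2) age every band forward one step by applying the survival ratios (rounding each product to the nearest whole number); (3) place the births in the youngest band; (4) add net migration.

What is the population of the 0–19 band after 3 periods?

2334

Call the bands 1 to 4, youngest first.
Period 1:
Births: 8000 × 0.117 = 936 ; 10100 × 0.249 = 2515 — total 3451
Band 2: 9400 × 0.975 = 9165
Band 3: 8000 × 0.941 = 7528
Band 4: 10100 × 0.942 = 9514
Net migration: Band 2 − 590 → 8575
Giving 3451 / 8575 / 7528 / 9514.
Period 2:
Births: 8575 × 0.117 = 1003 ; 7528 × 0.249 = 1874 — total 2877
Band 2: 3451 × 0.975 = 3365
Band 3: 8575 × 0.941 = 8069
Band 4: 7528 × 0.942 = 7091
Net migration: Band 2 − 590 → 2775
Giving 2877 / 2775 / 8069 / 7091.
Period 3:
Births: 2775 × 0.117 = 325 ; 8069 × 0.249 = 2009 — total 2334
Band 2: 2877 × 0.975 = 2805
Band 3: 2775 × 0.941 = 2611
Band 4: 8069 × 0.942 = 7601
Net migration: Band 2 − 590 → 2215
Giving 2334 / 2215 / 2611 / 7601.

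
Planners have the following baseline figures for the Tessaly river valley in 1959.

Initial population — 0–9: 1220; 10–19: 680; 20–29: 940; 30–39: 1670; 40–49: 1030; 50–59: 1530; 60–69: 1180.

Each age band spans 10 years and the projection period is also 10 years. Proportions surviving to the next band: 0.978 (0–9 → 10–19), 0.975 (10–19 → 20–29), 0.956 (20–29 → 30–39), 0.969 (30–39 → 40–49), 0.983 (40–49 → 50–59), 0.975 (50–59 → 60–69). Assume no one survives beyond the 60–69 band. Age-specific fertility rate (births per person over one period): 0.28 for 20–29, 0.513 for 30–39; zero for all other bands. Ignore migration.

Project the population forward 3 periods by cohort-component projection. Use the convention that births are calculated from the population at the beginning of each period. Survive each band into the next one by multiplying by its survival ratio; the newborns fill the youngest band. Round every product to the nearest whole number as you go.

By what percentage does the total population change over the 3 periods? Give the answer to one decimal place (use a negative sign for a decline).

Call the bands 1 to 7, youngest first.
After projecting period 1:
Births: 940 × 0.28 = 263  |  1670 × 0.513 = 857 → 1120
Band 2: 1220 × 0.978 = 1193
Band 3: 680 × 0.975 = 663
Band 4: 940 × 0.956 = 899
Band 5: 1670 × 0.969 = 1618
Band 6: 1030 × 0.983 = 1012
Band 7: 1530 × 0.975 = 1492
→ [1120, 1193, 663, 899, 1618, 1012, 1492]
After projecting period 2:
Births: 663 × 0.28 = 186  |  899 × 0.513 = 461 → 647
Band 2: 1120 × 0.978 = 1095
Band 3: 1193 × 0.975 = 1163
Band 4: 663 × 0.956 = 634
Band 5: 899 × 0.969 = 871
Band 6: 1618 × 0.983 = 1590
Band 7: 1012 × 0.975 = 987
→ [647, 1095, 1163, 634, 871, 1590, 987]
After projecting period 3:
Births: 1163 × 0.28 = 326  |  634 × 0.513 = 325 → 651
Band 2: 647 × 0.978 = 633
Band 3: 1095 × 0.975 = 1068
Band 4: 1163 × 0.956 = 1112
Band 5: 634 × 0.969 = 614
Band 6: 871 × 0.983 = 856
Band 7: 1590 × 0.975 = 1550
→ [651, 633, 1068, 1112, 614, 856, 1550]
Total: 8250 → 6484; change = -1766; percentage change = -21.4%

-21.4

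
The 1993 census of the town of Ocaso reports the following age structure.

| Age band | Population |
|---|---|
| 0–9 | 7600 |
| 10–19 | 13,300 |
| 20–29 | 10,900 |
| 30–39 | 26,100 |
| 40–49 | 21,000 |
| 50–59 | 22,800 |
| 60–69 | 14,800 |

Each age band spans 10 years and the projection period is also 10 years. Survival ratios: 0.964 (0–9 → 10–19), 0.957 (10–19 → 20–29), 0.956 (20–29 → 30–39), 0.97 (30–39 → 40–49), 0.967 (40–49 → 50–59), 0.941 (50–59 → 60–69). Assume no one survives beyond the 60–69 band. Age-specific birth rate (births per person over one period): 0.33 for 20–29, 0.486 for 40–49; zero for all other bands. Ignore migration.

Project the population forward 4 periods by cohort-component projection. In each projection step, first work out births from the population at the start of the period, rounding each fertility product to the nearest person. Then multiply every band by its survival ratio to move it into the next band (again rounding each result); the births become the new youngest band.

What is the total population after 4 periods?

Period 1:
Births: 10900 × 0.33 = 3597 ; 21000 × 0.486 = 10206 → 13803
10–19: 7600 × 0.964 = 7326
20–29: 13300 × 0.957 = 12728
30–39: 10900 × 0.956 = 10420
40–49: 26100 × 0.97 = 25317
50–59: 21000 × 0.967 = 20307
60–69: 22800 × 0.941 = 21455
Giving 13803 / 7326 / 12728 / 10420 / 25317 / 20307 / 21455.
Period 2:
Births: 12728 × 0.33 = 4200 ; 25317 × 0.486 = 12304 → 16504
10–19: 13803 × 0.964 = 13306
20–29: 7326 × 0.957 = 7011
30–39: 12728 × 0.956 = 12168
40–49: 10420 × 0.97 = 10107
50–59: 25317 × 0.967 = 24482
60–69: 20307 × 0.941 = 19109
Giving 16504 / 13306 / 7011 / 12168 / 10107 / 24482 / 19109.
Period 3:
Births: 7011 × 0.33 = 2314 ; 10107 × 0.486 = 4912 → 7226
10–19: 16504 × 0.964 = 15910
20–29: 13306 × 0.957 = 12734
30–39: 7011 × 0.956 = 6703
40–49: 12168 × 0.97 = 11803
50–59: 10107 × 0.967 = 9773
60–69: 24482 × 0.941 = 23038
Giving 7226 / 15910 / 12734 / 6703 / 11803 / 9773 / 23038.
Period 4:
Births: 12734 × 0.33 = 4202 ; 11803 × 0.486 = 5736 → 9938
10–19: 7226 × 0.964 = 6966
20–29: 15910 × 0.957 = 15226
30–39: 12734 × 0.956 = 12174
40–49: 6703 × 0.97 = 6502
50–59: 11803 × 0.967 = 11414
60–69: 9773 × 0.941 = 9196
Giving 9938 / 6966 / 15226 / 12174 / 6502 / 11414 / 9196.
Total after period 4: 9938 + 6966 + 15226 + 12174 + 6502 + 11414 + 9196 = 71416

71416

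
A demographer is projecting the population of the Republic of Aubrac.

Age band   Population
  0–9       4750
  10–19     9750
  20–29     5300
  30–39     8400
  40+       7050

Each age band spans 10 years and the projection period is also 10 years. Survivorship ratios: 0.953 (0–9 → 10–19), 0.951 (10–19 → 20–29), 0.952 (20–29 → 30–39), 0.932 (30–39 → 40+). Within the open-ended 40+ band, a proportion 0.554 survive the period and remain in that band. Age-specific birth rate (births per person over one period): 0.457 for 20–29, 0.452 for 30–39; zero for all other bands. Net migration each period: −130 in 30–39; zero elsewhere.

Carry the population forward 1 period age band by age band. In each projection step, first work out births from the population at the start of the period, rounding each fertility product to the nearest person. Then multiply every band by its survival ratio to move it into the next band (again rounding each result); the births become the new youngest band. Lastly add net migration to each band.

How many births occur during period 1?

Numbering the bands 1..5 from youngest to oldest:
Period 1.
Births: 5300 × 0.457 = 2422, 8400 × 0.452 = 3797 → 6219
Band 2: 4750 × 0.953 = 4527
Band 3: 9750 × 0.951 = 9272
Band 4: 5300 × 0.952 = 5046
Band 5: 8400 × 0.932 + 7050 × 0.554 = 7829 + 3906 = 11735
Net migration: Band 4 − 130 → 4916
→ [6219, 4527, 9272, 4916, 11735]

6219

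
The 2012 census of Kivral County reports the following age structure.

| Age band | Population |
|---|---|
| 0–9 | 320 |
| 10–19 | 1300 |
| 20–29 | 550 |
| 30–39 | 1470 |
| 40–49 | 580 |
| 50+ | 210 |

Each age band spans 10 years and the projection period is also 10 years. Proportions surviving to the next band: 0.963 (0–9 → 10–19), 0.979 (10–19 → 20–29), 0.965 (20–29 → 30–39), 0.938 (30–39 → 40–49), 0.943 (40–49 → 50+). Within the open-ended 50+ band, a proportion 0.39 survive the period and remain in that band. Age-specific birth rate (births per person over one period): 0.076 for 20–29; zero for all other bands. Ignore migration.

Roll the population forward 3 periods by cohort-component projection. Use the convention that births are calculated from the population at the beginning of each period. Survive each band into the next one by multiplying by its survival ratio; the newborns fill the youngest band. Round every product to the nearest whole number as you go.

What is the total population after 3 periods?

Call the bands 1 to 6, youngest first.
[period 1]
Births: 550 × 0.076 = 42
Band 2: 320 × 0.963 = 308
Band 3: 1300 × 0.979 = 1273
Band 4: 550 × 0.965 = 531
Band 5: 1470 × 0.938 = 1379
Band 6: 580 × 0.943 + 210 × 0.39 = 547 + 82 = 629
Population now: 0–9=42, 10–19=308, 20–29=1273, 30–39=531, 40–49=1379, 50+=629
[period 2]
Births: 1273 × 0.076 = 97
Band 2: 42 × 0.963 = 40
Band 3: 308 × 0.979 = 302
Band 4: 1273 × 0.965 = 1228
Band 5: 531 × 0.938 = 498
Band 6: 1379 × 0.943 + 629 × 0.39 = 1300 + 245 = 1545
Population now: 0–9=97, 10–19=40, 20–29=302, 30–39=1228, 40–49=498, 50+=1545
[period 3]
Births: 302 × 0.076 = 23
Band 2: 97 × 0.963 = 93
Band 3: 40 × 0.979 = 39
Band 4: 302 × 0.965 = 291
Band 5: 1228 × 0.938 = 1152
Band 6: 498 × 0.943 + 1545 × 0.39 = 470 + 603 = 1073
Population now: 0–9=23, 10–19=93, 20–29=39, 30–39=291, 40–49=1152, 50+=1073
Total after period 3: 23 + 93 + 39 + 291 + 1152 + 1073 = 2671

2671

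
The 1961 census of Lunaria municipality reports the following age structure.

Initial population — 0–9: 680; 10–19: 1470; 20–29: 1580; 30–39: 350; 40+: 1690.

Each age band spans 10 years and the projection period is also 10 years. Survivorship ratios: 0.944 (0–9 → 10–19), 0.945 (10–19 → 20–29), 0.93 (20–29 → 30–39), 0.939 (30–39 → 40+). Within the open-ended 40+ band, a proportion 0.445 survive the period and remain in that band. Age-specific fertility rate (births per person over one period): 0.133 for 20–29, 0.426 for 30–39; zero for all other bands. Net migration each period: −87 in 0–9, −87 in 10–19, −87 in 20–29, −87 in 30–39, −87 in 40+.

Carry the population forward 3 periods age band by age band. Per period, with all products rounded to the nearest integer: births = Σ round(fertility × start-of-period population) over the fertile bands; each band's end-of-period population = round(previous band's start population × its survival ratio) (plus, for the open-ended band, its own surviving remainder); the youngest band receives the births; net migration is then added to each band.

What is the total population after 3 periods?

[period 1]
Births: 1580 × 0.133 = 210, 350 × 0.426 = 149 ⇒ total 359
10–19: 680 × 0.944 = 642
20–29: 1470 × 0.945 = 1389
30–39: 1580 × 0.93 = 1469
40+: 350 × 0.939 + 1690 × 0.445 = 329 + 752 = 1081
Net migration: 0–9 − 87 → 272; 10–19 − 87 → 555; 20–29 − 87 → 1302; 30–39 − 87 → 1382; 40+ − 87 → 994
→ [272, 555, 1302, 1382, 994]
[period 2]
Births: 1302 × 0.133 = 173, 1382 × 0.426 = 589 ⇒ total 762
10–19: 272 × 0.944 = 257
20–29: 555 × 0.945 = 524
30–39: 1302 × 0.93 = 1211
40+: 1382 × 0.939 + 994 × 0.445 = 1298 + 442 = 1740
Net migration: 0–9 − 87 → 675; 10–19 − 87 → 170; 20–29 − 87 → 437; 30–39 − 87 → 1124; 40+ − 87 → 1653
→ [675, 170, 437, 1124, 1653]
[period 3]
Births: 437 × 0.133 = 58, 1124 × 0.426 = 479 ⇒ total 537
10–19: 675 × 0.944 = 637
20–29: 170 × 0.945 = 161
30–39: 437 × 0.93 = 406
40+: 1124 × 0.939 + 1653 × 0.445 = 1055 + 736 = 1791
Net migration: 0–9 − 87 → 450; 10–19 − 87 → 550; 20–29 − 87 → 74; 30–39 − 87 → 319; 40+ − 87 → 1704
→ [450, 550, 74, 319, 1704]
Total after period 3: 450 + 550 + 74 + 319 + 1704 = 3097

3097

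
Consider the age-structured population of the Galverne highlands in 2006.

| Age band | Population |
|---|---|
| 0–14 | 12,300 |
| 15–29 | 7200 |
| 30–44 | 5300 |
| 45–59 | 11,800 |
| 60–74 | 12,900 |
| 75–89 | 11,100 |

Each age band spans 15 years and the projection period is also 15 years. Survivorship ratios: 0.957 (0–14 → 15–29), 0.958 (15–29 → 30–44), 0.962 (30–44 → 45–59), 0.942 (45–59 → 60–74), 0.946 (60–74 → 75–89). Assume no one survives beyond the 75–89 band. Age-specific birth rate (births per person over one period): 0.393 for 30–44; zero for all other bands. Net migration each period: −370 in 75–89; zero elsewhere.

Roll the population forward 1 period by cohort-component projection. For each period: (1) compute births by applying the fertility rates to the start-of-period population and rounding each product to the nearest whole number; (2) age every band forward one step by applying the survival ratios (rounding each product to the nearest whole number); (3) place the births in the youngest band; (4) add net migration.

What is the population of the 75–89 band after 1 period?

— Period 1 —
Births: 5300 × 0.393 = 2083
15–29: 12300 × 0.957 = 11771
30–44: 7200 × 0.958 = 6898
45–59: 5300 × 0.962 = 5099
60–74: 11800 × 0.942 = 11116
75–89: 12900 × 0.946 = 12203
Net migration: 75–89 − 370 → 11833
Giving 2083 / 11771 / 6898 / 5099 / 11116 / 11833.

11833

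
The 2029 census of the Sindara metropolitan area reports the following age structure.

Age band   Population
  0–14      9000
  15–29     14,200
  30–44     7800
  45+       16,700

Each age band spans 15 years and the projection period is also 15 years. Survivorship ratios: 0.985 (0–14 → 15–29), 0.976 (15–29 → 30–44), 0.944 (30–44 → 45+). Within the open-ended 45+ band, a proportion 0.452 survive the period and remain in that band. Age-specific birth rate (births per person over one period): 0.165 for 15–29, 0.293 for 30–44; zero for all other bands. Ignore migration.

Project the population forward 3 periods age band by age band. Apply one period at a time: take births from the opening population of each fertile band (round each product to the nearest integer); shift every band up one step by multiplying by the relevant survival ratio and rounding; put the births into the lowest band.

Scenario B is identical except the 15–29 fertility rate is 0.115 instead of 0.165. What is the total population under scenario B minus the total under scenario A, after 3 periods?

Let group 1 be 0–14 through group 4 = 45+.
— Period 1 —
Births: 14200 × 0.165 = 2343 ; 7800 × 0.293 = 2285 → 4628
Group 2: 9000 × 0.985 = 8865
Group 3: 14200 × 0.976 = 13859
Group 4: 7800 × 0.944 + 16700 × 0.452 = 7363 + 7548 = 14911
→ [4628, 8865, 13859, 14911]
— Period 2 —
Births: 8865 × 0.165 = 1463 ; 13859 × 0.293 = 4061 → 5524
Group 2: 4628 × 0.985 = 4559
Group 3: 8865 × 0.976 = 8652
Group 4: 13859 × 0.944 + 14911 × 0.452 = 13083 + 6740 = 19823
→ [5524, 4559, 8652, 19823]
— Period 3 —
Births: 4559 × 0.165 = 752 ; 8652 × 0.293 = 2535 → 3287
Group 2: 5524 × 0.985 = 5441
Group 3: 4559 × 0.976 = 4450
Group 4: 8652 × 0.944 + 19823 × 0.452 = 8167 + 8960 = 17127
→ [3287, 5441, 4450, 17127]
Scenario A total after 3 periods: 30305
Scenario B projection —
— Period 1 —
Births: 14200 × 0.115 = 1633 ; 7800 × 0.293 = 2285 → 3918
Group 2: 9000 × 0.985 = 8865
Group 3: 14200 × 0.976 = 13859
Group 4: 7800 × 0.944 + 16700 × 0.452 = 7363 + 7548 = 14911
→ [3918, 8865, 13859, 14911]
— Period 2 —
Births: 8865 × 0.115 = 1019 ; 13859 × 0.293 = 4061 → 5080
Group 2: 3918 × 0.985 = 3859
Group 3: 8865 × 0.976 = 8652
Group 4: 13859 × 0.944 + 14911 × 0.452 = 13083 + 6740 = 19823
→ [5080, 3859, 8652, 19823]
— Period 3 —
Births: 3859 × 0.115 = 444 ; 8652 × 0.293 = 2535 → 2979
Group 2: 5080 × 0.985 = 5004
Group 3: 3859 × 0.976 = 3766
Group 4: 8652 × 0.944 + 19823 × 0.452 = 8167 + 8960 = 17127
→ [2979, 5004, 3766, 17127]
Scenario B total after 3 periods: 28876
Difference B − A = 28876 − 30305 = -1429

-1429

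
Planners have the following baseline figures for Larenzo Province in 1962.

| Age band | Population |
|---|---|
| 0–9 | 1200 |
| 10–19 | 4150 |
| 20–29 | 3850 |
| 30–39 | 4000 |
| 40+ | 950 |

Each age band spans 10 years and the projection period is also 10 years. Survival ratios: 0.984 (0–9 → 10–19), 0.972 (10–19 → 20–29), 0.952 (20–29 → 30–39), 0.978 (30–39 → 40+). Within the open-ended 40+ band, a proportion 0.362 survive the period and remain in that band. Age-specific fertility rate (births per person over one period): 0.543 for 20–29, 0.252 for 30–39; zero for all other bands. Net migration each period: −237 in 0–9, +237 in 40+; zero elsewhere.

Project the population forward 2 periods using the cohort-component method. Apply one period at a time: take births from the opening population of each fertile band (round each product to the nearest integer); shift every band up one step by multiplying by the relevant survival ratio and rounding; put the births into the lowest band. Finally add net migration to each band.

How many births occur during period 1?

After projecting period 1:
Births: 3850 × 0.543 = 2091  |  4000 × 0.252 = 1008 → 3099
10–19: 1200 × 0.984 = 1181
20–29: 4150 × 0.972 = 4034
30–39: 3850 × 0.952 = 3665
40+: 4000 × 0.978 + 950 × 0.362 = 3912 + 344 = 4256
Net migration: 0–9 − 237 → 2862; 40+ + 237 → 4493
→ [2862, 1181, 4034, 3665, 4493]

3099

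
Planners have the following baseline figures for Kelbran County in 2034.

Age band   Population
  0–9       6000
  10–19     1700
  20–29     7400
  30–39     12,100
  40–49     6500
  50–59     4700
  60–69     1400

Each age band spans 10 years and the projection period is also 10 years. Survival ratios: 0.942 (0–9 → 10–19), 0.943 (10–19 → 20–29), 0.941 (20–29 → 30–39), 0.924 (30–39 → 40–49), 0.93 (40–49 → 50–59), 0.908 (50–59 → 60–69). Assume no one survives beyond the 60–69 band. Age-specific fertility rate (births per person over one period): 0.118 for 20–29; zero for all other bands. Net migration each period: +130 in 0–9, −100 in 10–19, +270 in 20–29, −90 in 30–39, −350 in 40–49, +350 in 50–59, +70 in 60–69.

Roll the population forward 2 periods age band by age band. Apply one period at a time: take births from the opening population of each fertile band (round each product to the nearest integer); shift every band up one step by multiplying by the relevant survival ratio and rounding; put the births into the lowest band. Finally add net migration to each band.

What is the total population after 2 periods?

(Bands numbered youngest = 1 to oldest = 7.)
After projecting period 1:
Births: 7400 × 0.118 = 873
Band 2: 6000 × 0.942 = 5652
Band 3: 1700 × 0.943 = 1603
Band 4: 7400 × 0.941 = 6963
Band 5: 12100 × 0.924 = 11180
Band 6: 6500 × 0.93 = 6045
Band 7: 4700 × 0.908 = 4268
Net migration: Band 1 + 130 → 1003; Band 2 − 100 → 5552; Band 3 + 270 → 1873; Band 4 − 90 → 6873; Band 5 − 350 → 10830; Band 6 + 350 → 6395; Band 7 + 70 → 4338
End of period: [1003, 5552, 1873, 6873, 10830, 6395, 4338]
After projecting period 2:
Births: 1873 × 0.118 = 221
Band 2: 1003 × 0.942 = 945
Band 3: 5552 × 0.943 = 5236
Band 4: 1873 × 0.941 = 1762
Band 5: 6873 × 0.924 = 6351
Band 6: 10830 × 0.93 = 10072
Band 7: 6395 × 0.908 = 5807
Net migration: Band 1 + 130 → 351; Band 2 − 100 → 845; Band 3 + 270 → 5506; Band 4 − 90 → 1672; Band 5 − 350 → 6001; Band 6 + 350 → 10422; Band 7 + 70 → 5877
End of period: [351, 845, 5506, 1672, 6001, 10422, 5877]
Total after period 2: 351 + 845 + 5506 + 1672 + 6001 + 10422 + 5877 = 30674

30674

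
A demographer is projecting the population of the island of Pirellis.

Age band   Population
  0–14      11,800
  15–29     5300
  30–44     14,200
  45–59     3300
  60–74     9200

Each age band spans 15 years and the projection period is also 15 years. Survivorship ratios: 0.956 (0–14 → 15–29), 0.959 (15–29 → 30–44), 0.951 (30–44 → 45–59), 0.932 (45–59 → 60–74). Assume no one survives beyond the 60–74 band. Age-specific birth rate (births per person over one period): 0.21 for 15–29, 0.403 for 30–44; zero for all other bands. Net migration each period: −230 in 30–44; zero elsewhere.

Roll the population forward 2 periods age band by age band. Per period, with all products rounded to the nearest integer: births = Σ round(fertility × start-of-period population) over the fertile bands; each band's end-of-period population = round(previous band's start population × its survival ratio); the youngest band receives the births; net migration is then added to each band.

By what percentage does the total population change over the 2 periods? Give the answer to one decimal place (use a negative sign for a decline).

After projecting period 1:
Births: 5300 × 0.21 = 1113  |  14200 × 0.403 = 5723 — total 6836
15–29: 11800 × 0.956 = 11281
30–44: 5300 × 0.959 = 5083
45–59: 14200 × 0.951 = 13504
60–74: 3300 × 0.932 = 3076
Net migration: 30–44 − 230 → 4853
Giving 6836 / 11281 / 4853 / 13504 / 3076.
After projecting period 2:
Births: 11281 × 0.21 = 2369  |  4853 × 0.403 = 1956 — total 4325
15–29: 6836 × 0.956 = 6535
30–44: 11281 × 0.959 = 10818
45–59: 4853 × 0.951 = 4615
60–74: 13504 × 0.932 = 12586
Net migration: 30–44 − 230 → 10588
Giving 4325 / 6535 / 10588 / 4615 / 12586.
Total: 43800 → 38649; change = -5151; percentage change = -11.8%

-11.8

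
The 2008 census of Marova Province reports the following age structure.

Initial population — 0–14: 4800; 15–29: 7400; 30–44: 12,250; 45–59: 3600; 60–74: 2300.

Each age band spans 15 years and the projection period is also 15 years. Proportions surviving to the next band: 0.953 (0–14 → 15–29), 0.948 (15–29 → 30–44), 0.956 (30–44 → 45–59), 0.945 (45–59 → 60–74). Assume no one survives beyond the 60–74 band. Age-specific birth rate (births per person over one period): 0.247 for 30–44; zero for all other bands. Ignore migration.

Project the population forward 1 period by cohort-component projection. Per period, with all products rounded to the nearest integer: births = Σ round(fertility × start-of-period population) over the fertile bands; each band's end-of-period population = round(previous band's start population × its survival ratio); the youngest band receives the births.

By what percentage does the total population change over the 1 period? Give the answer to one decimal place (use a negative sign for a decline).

[period 1]
Births: 12250 * 0.247 = 3026
15–29: 4800 * 0.953 = 4574
30–44: 7400 * 0.948 = 7015
45–59: 12250 * 0.956 = 11711
60–74: 3600 * 0.945 = 3402
→ [3026, 4574, 7015, 11711, 3402]
Total: 30350 → 29728; change = -622; percentage change = -2.0%

-2.0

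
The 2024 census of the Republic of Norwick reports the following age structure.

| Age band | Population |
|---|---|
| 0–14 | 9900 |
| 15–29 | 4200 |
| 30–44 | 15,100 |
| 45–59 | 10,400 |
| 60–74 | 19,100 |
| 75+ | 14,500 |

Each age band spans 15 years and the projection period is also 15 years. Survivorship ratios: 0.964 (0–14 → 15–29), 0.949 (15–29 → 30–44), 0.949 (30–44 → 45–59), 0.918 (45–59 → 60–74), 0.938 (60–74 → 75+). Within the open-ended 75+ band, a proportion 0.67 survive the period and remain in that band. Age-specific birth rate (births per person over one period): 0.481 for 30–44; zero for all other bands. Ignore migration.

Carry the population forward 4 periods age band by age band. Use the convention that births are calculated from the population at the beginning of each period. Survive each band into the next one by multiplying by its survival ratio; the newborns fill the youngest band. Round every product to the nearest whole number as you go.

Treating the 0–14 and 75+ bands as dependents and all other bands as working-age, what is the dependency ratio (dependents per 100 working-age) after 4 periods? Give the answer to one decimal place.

Let band 1 be 0–14 through band 6 = 75+.
Period 1:
Births: 15100 * 0.481 = 7263
Band 2: 9900 * 0.964 = 9544
Band 3: 4200 * 0.949 = 3986
Band 4: 15100 * 0.949 = 14330
Band 5: 10400 * 0.918 = 9547
Band 6: 19100 * 0.938 + 14500 * 0.67 = 17916 + 9715 = 27631
End of period: [7263, 9544, 3986, 14330, 9547, 27631]
Period 2:
Births: 3986 * 0.481 = 1917
Band 2: 7263 * 0.964 = 7002
Band 3: 9544 * 0.949 = 9057
Band 4: 3986 * 0.949 = 3783
Band 5: 14330 * 0.918 = 13155
Band 6: 9547 * 0.938 + 27631 * 0.67 = 8955 + 18513 = 27468
End of period: [1917, 7002, 9057, 3783, 13155, 27468]
Period 3:
Births: 9057 * 0.481 = 4356
Band 2: 1917 * 0.964 = 1848
Band 3: 7002 * 0.949 = 6645
Band 4: 9057 * 0.949 = 8595
Band 5: 3783 * 0.918 = 3473
Band 6: 13155 * 0.938 + 27468 * 0.67 = 12339 + 18404 = 30743
End of period: [4356, 1848, 6645, 8595, 3473, 30743]
Period 4:
Births: 6645 * 0.481 = 3196
Band 2: 4356 * 0.964 = 4199
Band 3: 1848 * 0.949 = 1754
Band 4: 6645 * 0.949 = 6306
Band 5: 8595 * 0.918 = 7890
Band 6: 3473 * 0.938 + 30743 * 0.67 = 3258 + 20598 = 23856
End of period: [3196, 4199, 1754, 6306, 7890, 23856]
Dependents (band 0–14 + band 75+) = 3196 + 23856 = 27052; working-age = 20149; ratio = 27052/20149 × 100 = 134.3

134.3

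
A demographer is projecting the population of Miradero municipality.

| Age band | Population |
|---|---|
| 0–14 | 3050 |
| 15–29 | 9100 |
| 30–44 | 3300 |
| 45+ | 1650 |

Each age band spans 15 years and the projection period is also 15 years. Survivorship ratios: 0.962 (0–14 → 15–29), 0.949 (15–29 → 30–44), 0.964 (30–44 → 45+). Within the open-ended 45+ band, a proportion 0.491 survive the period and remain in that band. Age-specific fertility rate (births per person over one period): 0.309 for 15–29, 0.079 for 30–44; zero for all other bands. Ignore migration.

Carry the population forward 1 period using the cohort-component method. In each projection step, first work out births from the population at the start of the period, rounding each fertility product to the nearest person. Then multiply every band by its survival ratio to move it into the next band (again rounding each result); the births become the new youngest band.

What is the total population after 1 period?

18634

Period 1.
Births: 9100 * 0.309 = 2812  |  3300 * 0.079 = 261 ⇒ total 3073
15–29: 3050 * 0.962 = 2934
30–44: 9100 * 0.949 = 8636
45+: 3300 * 0.964 + 1650 * 0.491 = 3181 + 810 = 3991
Population now: 0–14=3073, 15–29=2934, 30–44=8636, 45+=3991
Total after period 1: 3073 + 2934 + 8636 + 3991 = 18634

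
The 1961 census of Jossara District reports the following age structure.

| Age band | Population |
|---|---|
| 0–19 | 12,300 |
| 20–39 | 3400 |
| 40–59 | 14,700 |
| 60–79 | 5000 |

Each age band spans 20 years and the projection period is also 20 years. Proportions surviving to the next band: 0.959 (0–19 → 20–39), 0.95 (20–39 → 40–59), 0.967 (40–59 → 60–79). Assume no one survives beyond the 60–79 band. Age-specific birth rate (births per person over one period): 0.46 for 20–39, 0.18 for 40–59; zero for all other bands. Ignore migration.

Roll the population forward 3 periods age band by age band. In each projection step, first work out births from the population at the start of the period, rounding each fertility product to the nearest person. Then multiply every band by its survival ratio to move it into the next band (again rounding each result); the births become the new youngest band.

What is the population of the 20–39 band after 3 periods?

5761

After projecting period 1:
Births: 3400 * 0.46 = 1564 ; 14700 * 0.18 = 2646 → 4210
20–39: 12300 * 0.959 = 11796
40–59: 3400 * 0.95 = 3230
60–79: 14700 * 0.967 = 14215
Population now: 0–19=4210, 20–39=11796, 40–59=3230, 60–79=14215
After projecting period 2:
Births: 11796 * 0.46 = 5426 ; 3230 * 0.18 = 581 → 6007
20–39: 4210 * 0.959 = 4037
40–59: 11796 * 0.95 = 11206
60–79: 3230 * 0.967 = 3123
Population now: 0–19=6007, 20–39=4037, 40–59=11206, 60–79=3123
After projecting period 3:
Births: 4037 * 0.46 = 1857 ; 11206 * 0.18 = 2017 → 3874
20–39: 6007 * 0.959 = 5761
40–59: 4037 * 0.95 = 3835
60–79: 11206 * 0.967 = 10836
Population now: 0–19=3874, 20–39=5761, 40–59=3835, 60–79=10836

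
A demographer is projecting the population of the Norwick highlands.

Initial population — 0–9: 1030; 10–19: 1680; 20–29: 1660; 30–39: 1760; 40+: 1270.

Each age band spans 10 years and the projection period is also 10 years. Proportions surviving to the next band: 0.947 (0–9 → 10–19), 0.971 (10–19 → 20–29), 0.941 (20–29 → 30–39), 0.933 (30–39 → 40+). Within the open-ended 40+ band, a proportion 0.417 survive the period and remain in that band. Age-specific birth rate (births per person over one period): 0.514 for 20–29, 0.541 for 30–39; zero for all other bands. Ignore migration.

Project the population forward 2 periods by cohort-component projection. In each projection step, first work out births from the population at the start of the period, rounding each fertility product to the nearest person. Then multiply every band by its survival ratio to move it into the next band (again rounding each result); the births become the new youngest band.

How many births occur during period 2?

1683

— Period 1 —
Births: 1660 × 0.514 = 853 ; 1760 × 0.541 = 952 → 1805
10–19: 1030 × 0.947 = 975
20–29: 1680 × 0.971 = 1631
30–39: 1660 × 0.941 = 1562
40+: 1760 × 0.933 + 1270 × 0.417 = 1642 + 530 = 2172
Population now: 0–9=1805, 10–19=975, 20–29=1631, 30–39=1562, 40+=2172
— Period 2 —
Births: 1631 × 0.514 = 838 ; 1562 × 0.541 = 845 → 1683
10–19: 1805 × 0.947 = 1709
20–29: 975 × 0.971 = 947
30–39: 1631 × 0.941 = 1535
40+: 1562 × 0.933 + 2172 × 0.417 = 1457 + 906 = 2363
Population now: 0–9=1683, 10–19=1709, 20–29=947, 30–39=1535, 40+=2363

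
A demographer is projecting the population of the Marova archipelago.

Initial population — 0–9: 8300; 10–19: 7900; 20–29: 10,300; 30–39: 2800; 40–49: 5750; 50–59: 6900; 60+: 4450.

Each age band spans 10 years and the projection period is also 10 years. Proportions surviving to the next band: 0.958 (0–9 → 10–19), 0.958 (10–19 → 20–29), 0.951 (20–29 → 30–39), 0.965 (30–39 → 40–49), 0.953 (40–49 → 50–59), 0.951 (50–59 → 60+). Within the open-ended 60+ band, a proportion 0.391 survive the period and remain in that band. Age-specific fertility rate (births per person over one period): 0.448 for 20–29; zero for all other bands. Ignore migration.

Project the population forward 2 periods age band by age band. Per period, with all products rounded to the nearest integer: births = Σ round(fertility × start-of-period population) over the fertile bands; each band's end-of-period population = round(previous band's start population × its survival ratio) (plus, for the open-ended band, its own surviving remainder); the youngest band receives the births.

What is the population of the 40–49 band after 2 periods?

[period 1]
Births: 10300 * 0.448 = 4614
10–19: 8300 * 0.958 = 7951
20–29: 7900 * 0.958 = 7568
30–39: 10300 * 0.951 = 9795
40–49: 2800 * 0.965 = 2702
50–59: 5750 * 0.953 = 5480
60+: 6900 * 0.951 + 4450 * 0.391 = 6562 + 1740 = 8302
→ [4614, 7951, 7568, 9795, 2702, 5480, 8302]
[period 2]
Births: 7568 * 0.448 = 3390
10–19: 4614 * 0.958 = 4420
20–29: 7951 * 0.958 = 7617
30–39: 7568 * 0.951 = 7197
40–49: 9795 * 0.965 = 9452
50–59: 2702 * 0.953 = 2575
60+: 5480 * 0.951 + 8302 * 0.391 = 5211 + 3246 = 8457
→ [3390, 4420, 7617, 7197, 9452, 2575, 8457]

9452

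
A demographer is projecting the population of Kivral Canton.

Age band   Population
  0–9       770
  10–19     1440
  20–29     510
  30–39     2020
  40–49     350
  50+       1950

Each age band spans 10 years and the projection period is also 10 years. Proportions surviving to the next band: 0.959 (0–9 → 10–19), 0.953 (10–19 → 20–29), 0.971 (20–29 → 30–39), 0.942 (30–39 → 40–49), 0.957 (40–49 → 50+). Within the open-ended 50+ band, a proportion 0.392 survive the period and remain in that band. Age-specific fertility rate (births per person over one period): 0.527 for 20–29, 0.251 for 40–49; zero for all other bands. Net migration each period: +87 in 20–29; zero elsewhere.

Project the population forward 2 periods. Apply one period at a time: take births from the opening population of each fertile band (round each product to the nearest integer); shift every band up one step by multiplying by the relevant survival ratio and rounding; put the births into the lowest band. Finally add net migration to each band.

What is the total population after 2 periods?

6514

Period 1.
Births: 510 × 0.527 = 269  |  350 × 0.251 = 88 → total 357
10–19: 770 × 0.959 = 738
20–29: 1440 × 0.953 = 1372
30–39: 510 × 0.971 = 495
40–49: 2020 × 0.942 = 1903
50+: 350 × 0.957 + 1950 × 0.392 = 335 + 764 = 1099
Net migration: 20–29 + 87 → 1459
Giving 357 / 738 / 1459 / 495 / 1903 / 1099.
Period 2.
Births: 1459 × 0.527 = 769  |  1903 × 0.251 = 478 → total 1247
10–19: 357 × 0.959 = 342
20–29: 738 × 0.953 = 703
30–39: 1459 × 0.971 = 1417
40–49: 495 × 0.942 = 466
50+: 1903 × 0.957 + 1099 × 0.392 = 1821 + 431 = 2252
Net migration: 20–29 + 87 → 790
Giving 1247 / 342 / 790 / 1417 / 466 / 2252.
Total after period 2: 1247 + 342 + 790 + 1417 + 466 + 2252 = 6514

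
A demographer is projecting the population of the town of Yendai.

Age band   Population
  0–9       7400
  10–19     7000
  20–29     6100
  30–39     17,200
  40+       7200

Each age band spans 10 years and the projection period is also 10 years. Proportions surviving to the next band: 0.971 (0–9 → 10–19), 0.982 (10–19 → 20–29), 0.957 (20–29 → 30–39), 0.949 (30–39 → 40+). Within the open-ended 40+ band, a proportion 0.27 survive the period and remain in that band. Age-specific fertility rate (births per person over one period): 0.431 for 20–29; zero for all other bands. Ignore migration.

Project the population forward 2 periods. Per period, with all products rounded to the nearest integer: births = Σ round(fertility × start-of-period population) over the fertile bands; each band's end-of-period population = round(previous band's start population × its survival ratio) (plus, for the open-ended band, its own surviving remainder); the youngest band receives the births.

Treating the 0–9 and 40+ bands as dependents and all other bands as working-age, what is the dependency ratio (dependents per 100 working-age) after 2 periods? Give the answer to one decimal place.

(Groups numbered youngest = 1 to oldest = 5.)
— Period 1 —
Births: 6100 × 0.431 = 2629
Group 2: 7400 × 0.971 = 7185
Group 3: 7000 × 0.982 = 6874
Group 4: 6100 × 0.957 = 5838
Group 5: 17200 × 0.949 + 7200 × 0.27 = 16323 + 1944 = 18267
Giving 2629 / 7185 / 6874 / 5838 / 18267.
— Period 2 —
Births: 6874 × 0.431 = 2963
Group 2: 2629 × 0.971 = 2553
Group 3: 7185 × 0.982 = 7056
Group 4: 6874 × 0.957 = 6578
Group 5: 5838 × 0.949 + 18267 × 0.27 = 5540 + 4932 = 10472
Giving 2963 / 2553 / 7056 / 6578 / 10472.
Dependents (band 0–9 + band 40+) = 2963 + 10472 = 13435; working-age = 16187; ratio = 13435/16187 × 100 = 83.0

83.0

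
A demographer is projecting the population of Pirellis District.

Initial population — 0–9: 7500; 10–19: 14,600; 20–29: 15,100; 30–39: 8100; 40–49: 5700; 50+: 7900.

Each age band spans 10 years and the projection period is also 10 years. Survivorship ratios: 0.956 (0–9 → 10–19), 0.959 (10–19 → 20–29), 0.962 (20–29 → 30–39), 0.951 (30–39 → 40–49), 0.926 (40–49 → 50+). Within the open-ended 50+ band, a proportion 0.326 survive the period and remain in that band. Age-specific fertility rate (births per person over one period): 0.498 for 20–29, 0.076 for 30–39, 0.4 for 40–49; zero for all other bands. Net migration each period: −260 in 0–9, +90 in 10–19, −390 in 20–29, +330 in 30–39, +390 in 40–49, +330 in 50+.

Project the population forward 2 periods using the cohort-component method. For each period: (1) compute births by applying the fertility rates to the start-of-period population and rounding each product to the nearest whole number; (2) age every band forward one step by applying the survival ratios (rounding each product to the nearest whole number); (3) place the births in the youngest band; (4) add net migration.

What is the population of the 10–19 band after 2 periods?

9799

[period 1]
Births: 15100 × 0.498 = 7520  |  8100 × 0.076 = 616  |  5700 × 0.4 = 2280 → total 10416
10–19: 7500 × 0.956 = 7170
20–29: 14600 × 0.959 = 14001
30–39: 15100 × 0.962 = 14526
40–49: 8100 × 0.951 = 7703
50+: 5700 × 0.926 + 7900 × 0.326 = 5278 + 2575 = 7853
Net migration: 0–9 − 260 → 10156; 10–19 + 90 → 7260; 20–29 − 390 → 13611; 30–39 + 330 → 14856; 40–49 + 390 → 8093; 50+ + 330 → 8183
Population now: 0–9=10156, 10–19=7260, 20–29=13611, 30–39=14856, 40–49=8093, 50+=8183
[period 2]
Births: 13611 × 0.498 = 6778  |  14856 × 0.076 = 1129  |  8093 × 0.4 = 3237 → total 11144
10–19: 10156 × 0.956 = 9709
20–29: 7260 × 0.959 = 6962
30–39: 13611 × 0.962 = 13094
40–49: 14856 × 0.951 = 14128
50+: 8093 × 0.926 + 8183 × 0.326 = 7494 + 2668 = 10162
Net migration: 0–9 − 260 → 10884; 10–19 + 90 → 9799; 20–29 − 390 → 6572; 30–39 + 330 → 13424; 40–49 + 390 → 14518; 50+ + 330 → 10492
Population now: 0–9=10884, 10–19=9799, 20–29=6572, 30–39=13424, 40–49=14518, 50+=10492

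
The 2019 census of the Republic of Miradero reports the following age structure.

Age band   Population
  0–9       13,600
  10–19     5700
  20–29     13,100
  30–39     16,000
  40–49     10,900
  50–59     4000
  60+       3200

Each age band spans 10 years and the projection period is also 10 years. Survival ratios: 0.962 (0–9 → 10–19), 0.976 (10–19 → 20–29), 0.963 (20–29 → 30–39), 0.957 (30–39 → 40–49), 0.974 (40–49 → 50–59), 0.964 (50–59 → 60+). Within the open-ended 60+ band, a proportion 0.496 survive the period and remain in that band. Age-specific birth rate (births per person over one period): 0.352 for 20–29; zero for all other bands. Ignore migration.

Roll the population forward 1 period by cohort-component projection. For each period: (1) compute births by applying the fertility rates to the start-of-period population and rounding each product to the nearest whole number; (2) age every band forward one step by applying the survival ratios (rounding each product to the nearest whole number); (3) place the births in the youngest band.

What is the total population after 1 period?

Call the groups 1 to 7, youngest first.
Period 1:
Births: 13100 × 0.352 = 4611
Group 2: 13600 × 0.962 = 13083
Group 3: 5700 × 0.976 = 5563
Group 4: 13100 × 0.963 = 12615
Group 5: 16000 × 0.957 = 15312
Group 6: 10900 × 0.974 = 10617
Group 7: 4000 × 0.964 + 3200 × 0.496 = 3856 + 1587 = 5443
→ [4611, 13083, 5563, 12615, 15312, 10617, 5443]
Total after period 1: 4611 + 13083 + 5563 + 12615 + 15312 + 10617 + 5443 = 67244

67244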